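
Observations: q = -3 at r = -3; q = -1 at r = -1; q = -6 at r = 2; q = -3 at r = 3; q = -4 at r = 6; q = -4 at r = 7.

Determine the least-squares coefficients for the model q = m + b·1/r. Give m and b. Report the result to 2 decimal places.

Sums needed: Σ1 = 6, Σ1/r = -4/21, Σ1/r·1/r = 149/98.
Right-hand side: Σq = -21, Σ1/r·q = -68/21.
det = 6·(149/98) − (-4/21)² = 4007/441.
m = ((-21)·(149/98) − (-4/21)·(-68/21))/(4007/441) = -28705/8014; b = (6·(-68/21) − (-4/21)·(-21))/(4007/441) = -10332/4007.

m = -3.58, b = -2.58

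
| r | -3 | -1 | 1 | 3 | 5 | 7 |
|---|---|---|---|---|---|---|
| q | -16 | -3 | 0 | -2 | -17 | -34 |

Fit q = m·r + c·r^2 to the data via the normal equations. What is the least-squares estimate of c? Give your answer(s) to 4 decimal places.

c = -1.0139

Sums needed: Σr·r = 94, Σr·r^2 = 468, Σr^2·r^2 = 3190.
For Aᵀq: Σr·q = -278, Σr^2·q = -2256.
AᵀA·[m, c]ᵀ = Aᵀq becomes [[94, 468]; [468, 3190]]·[m, c]ᵀ = [-278, -2256]ᵀ.
Δ = 94·3190 − 468² = 80836.
m = ((-278)·3190 − 468·(-2256))/80836 = 42247/20209; c = (94·(-2256) − 468·(-278))/80836 = -20490/20209.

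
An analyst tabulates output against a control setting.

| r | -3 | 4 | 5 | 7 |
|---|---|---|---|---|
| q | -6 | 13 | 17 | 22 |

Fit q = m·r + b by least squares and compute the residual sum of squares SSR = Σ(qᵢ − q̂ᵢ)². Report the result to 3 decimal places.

SSR = 0.714

Sums needed: Σr·r = 99, Σr = 13, Σ1 = 4.
Right-hand side: Σr·q = 309, Σq = 46.
So AᵀA·[m, b]ᵀ = Aᵀq: [[99, 13]; [13, 4]]·[m, b]ᵀ = [309, 46]ᵀ.
Eliminating b: 4·(row 1) − 13·(row 2) gives 227·m = 4·309 − 13·46 = 638, so m = 638/227.
Then b = (46 − 13·(638/227))/4 = 537/227.
Residuals: 15/227, -138/227, 132/227, -9/227; SSR = 162/227.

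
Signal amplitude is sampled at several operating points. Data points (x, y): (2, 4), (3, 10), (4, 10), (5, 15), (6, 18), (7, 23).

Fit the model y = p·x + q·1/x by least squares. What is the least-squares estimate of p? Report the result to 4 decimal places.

p = 3.2232

The normal system AᵀA·[p, q]ᵀ = Aᵀy is [[139, 6]; [6, 90281/176400]]·[p, q]ᵀ = [422, 719/42]ᵀ.
Eliminating q: (90281/176400)·(row 1) − 6·(row 2) gives (6198659/176400)·p = (90281/176400)·422 − 6·(719/42) = 9989891/88200, so p = 19979782/6198659.
Then q = ((719/42) − 6·(19979782/6198659))/(90281/176400) = -26892600/6198659.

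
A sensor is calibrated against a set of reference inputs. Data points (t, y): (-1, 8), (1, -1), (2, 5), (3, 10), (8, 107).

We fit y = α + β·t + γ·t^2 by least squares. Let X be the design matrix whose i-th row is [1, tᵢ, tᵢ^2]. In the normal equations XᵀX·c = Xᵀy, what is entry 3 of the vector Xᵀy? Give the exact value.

Entry 3 ↔ basis t^2, so (Xᵀy)_{3} = Σᵢ (t^2)·yᵢ = (1)·(8) + (1)·(-1) + (4)·(5) + (9)·(10) + (64)·(107) = 6965.

6965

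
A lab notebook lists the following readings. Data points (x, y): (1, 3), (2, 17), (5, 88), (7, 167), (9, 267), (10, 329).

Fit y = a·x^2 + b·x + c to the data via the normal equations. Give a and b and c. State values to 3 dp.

Normal-equation sums: Σx^2·x^2 = 19604, Σx^2·x = 2206, Σx^2 = 260, Σx·x = 260, Σx = 34, Σ1 = 6.
Right-hand side: Σx^2·y = 64981, Σx·y = 7339, Σy = 871.
Inverting the 3×3 Gram matrix, [a, b, c]ᵀ = [109741/36870, 121891/36870, -15644/6145]ᵀ.

a = 2.976, b = 3.306, c = -2.546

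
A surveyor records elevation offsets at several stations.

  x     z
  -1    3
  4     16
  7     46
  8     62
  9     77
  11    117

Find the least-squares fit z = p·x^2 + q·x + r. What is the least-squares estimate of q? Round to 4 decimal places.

Compute the Gram sums: Σx^2·x^2 = 27956, Σx^2·x = 2978, Σx^2 = 332, Σx·x = 332, Σx = 38, Σ1 = 6.
Moment sums: Σx^2·z = 26875, Σx·z = 2859, Σz = 321.
Solving the 3×3 system (Gaussian elimination) gives p = 12611/12606, q = -6857/12606, r = 3340/2101.

q = -0.5439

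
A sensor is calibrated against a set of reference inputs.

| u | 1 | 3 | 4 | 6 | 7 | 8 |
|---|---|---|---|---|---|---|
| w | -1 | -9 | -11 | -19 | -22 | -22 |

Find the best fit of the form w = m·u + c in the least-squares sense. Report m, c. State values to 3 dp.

m = -3.158, c = 1.263

Forming AᵀA = [[175, 29]; [29, 6]] and Aᵀw = [-516, -84]ᵀ gives AᵀA·[m, c]ᵀ = Aᵀw.
det = 175·6 − 29² = 209.
m = ((-516)·6 − 29·(-84))/209 = -60/19; c = (175·(-84) − 29·(-516))/209 = 24/19.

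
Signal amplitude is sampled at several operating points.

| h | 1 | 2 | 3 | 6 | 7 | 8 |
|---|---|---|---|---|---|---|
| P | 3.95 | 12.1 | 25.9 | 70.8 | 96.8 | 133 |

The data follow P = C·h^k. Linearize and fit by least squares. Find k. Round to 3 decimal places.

k = 1.658

Let Y = ln P. Fitting Y = k·ln h + ln C by least squares:
Σln h = 7.6089, Σ(ln h)² = 13.0084, Σln P = 20.8440, Σln h·ln P = 32.0031.
Equations: 13.0084·k + 7.6089·ln C = 32.0031;  7.6089·k + 6·ln C = 20.8440.
Solving (det = 20.1558): k = 1.65805, ln C = 1.37136.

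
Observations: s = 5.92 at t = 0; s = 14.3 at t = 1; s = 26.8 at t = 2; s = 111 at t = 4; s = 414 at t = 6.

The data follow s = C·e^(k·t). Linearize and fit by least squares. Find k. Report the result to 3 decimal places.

k = 0.699

With ln sᵢ as the transformed response and tᵢ as the regressor:
Sums: Σt = 13.0000, Σ(t)² = 57.0000, Σln s = 18.4624, Σt·ln s = 64.2304.
Normal system: [[57.0000, 13.0000]; [13.0000, 5]]·[k, ln C]ᵀ = [64.2304, 18.4624]ᵀ.
Slope k = (n·Σt·ln s − Σt·Σln s)/(n·Σ(t)² − (Σt)²) = (5·64.2304 − 13.0000·18.4624)/116.0000 = 0.69949; ln C = (Σln s − k·Σt)/n = 1.87381.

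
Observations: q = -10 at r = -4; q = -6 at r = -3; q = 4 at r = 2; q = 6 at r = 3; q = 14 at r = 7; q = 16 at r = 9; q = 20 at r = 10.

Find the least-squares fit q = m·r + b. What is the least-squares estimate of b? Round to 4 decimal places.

b = -0.6400

The normal equations are: 268·m + 24·b = 526;  24·m + 7·b = 44.
Determinant 268·7 − 24² = 1300.
m = (526·7 − 24·44)/1300 = 101/50; b = (268·44 − 24·526)/1300 = -16/25.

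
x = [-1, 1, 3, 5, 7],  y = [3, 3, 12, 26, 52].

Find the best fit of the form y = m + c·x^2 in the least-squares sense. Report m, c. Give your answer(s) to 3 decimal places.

AᵀA·[m, c]ᵀ = Aᵀy reads: 5·m + 85·c = 96;  85·m + 3109·c = 3312.
(Σ1 = 5, Σx^2 = 85, Σx^2·x^2 = 3109, Σy = 96, Σx^2·y = 3312.)
Determinant 5·3109 − 85² = 8320.
m = (96·3109 − 85·3312)/8320 = 1059/520; c = (5·3312 − 85·96)/8320 = 105/104.

m = 2.037, c = 1.010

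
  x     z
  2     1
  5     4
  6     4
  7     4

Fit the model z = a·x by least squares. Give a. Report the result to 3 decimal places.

a = 0.649

Compute the Gram sums: Σx·x = 114.
And Σx·z = 74.
AᵀA·[a]ᵀ = Aᵀz becomes [[114]]·[a]ᵀ = [74]ᵀ.
a = 74/114 = 0.649123.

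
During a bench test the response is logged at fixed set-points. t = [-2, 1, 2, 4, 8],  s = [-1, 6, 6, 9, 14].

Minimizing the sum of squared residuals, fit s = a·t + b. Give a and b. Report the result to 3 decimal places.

The normal system MᵀM·[a, b]ᵀ = Mᵀs is [[89, 13]; [13, 5]]·[a, b]ᵀ = [168, 34]ᵀ.
Eliminating b: 5·(row 1) − 13·(row 2) gives 276·a = 5·168 − 13·34 = 398, so a = 199/138.
Then b = (34 − 13·(199/138))/5 = 421/138.

a = 1.442, b = 3.051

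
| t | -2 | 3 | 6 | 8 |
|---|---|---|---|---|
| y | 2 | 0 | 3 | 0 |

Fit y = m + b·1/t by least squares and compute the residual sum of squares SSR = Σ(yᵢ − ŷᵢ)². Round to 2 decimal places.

SSR = 5.67

Setting ∂/∂m … = 0 gives: 4·m + (1/8)·b = 5;  (1/8)·m + (233/576)·b = -1/2.
Determinant 4·(233/576) − (1/8)² = 923/576.
m = (5·(233/576) − (1/8)·(-1/2))/(923/576) = 1201/923; b = (4·(-1/2) − (1/8)·5)/(923/576) = -1512/923.
Residuals: -111/923, -697/923, 140/71, -1012/923; SSR = 5238/923.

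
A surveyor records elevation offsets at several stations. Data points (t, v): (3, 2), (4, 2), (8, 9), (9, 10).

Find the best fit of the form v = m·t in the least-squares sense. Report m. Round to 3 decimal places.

m = 1.035

Normal-equation sums: Σt·t = 170.
And Σt·v = 176.
m = 176/170 = 1.03529.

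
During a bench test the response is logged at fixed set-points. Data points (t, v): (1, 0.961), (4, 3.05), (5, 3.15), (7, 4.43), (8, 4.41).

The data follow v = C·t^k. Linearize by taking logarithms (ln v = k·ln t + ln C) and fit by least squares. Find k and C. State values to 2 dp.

With ln vᵢ as the transformed response and ln tᵢ as the regressor:
AᵀA = [[12.6227, 7.0211]; [7.0211, 5]], rhs = [9.3745, 5.1950]ᵀ  (here Σln t = 7.0211, Σ(ln t)² = 12.6227, Σln v = 5.1950, Σln t·ln v = 9.3745).
Solving (det = 13.8181): k = 0.75247, ln C = -0.01763, so C = exp(-0.01763) = 0.98253.

k = 0.75, C = 0.98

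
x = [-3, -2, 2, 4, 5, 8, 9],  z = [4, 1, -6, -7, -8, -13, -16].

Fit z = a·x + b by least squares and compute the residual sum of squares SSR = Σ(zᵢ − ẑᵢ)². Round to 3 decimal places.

With design matrix M, MᵀM = [[203, 23]; [23, 7]] and Mᵀz = [-342, -45]ᵀ.
Eliminating b: 7·(row 1) − 23·(row 2) gives 892·a = 7·(-342) − 23·(-45) = -1359, so a = -1359/892.
Then b = ((-45) − 23·(-1359/892))/7 = -1269/892.
Residuals: 190/223, -557/892, -1365/892, 461/892, 232/223, 545/892, -193/223; SSR = 5289/892.

SSR = 5.929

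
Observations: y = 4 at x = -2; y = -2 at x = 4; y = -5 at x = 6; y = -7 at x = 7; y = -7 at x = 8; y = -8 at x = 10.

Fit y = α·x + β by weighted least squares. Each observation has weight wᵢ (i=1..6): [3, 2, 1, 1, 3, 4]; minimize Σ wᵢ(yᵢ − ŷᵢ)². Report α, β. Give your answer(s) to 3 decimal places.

α = -1.037, β = 1.779

The normal equations are: 721·α + 79·β = -607;  79·α + 14·β = -57.
(Σwᵢ·x·x = 721, Σwᵢ·x = 79, Σwᵢ·1 = 14, Σwᵢ·x·y = -607, Σwᵢ·y = -57.)
det = 721·14 − 79² = 3853.
α = ((-607)·14 − 79·(-57))/3853 = -3995/3853; β = (721·(-57) − 79·(-607))/3853 = 6856/3853.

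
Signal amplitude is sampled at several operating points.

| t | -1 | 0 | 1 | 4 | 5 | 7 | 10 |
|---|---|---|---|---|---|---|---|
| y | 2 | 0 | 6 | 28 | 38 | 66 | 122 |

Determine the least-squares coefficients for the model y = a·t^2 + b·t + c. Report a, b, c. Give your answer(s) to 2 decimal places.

Normal-equation sums: Σt^2·t^2 = 13284, Σt^2·t = 1532, Σt^2 = 192, Σt·t = 192, Σt = 26, Σ1 = 7.
For Xᵀy: Σt^2·y = 16840, Σt·y = 1988, Σy = 262.
Normal equations: [[13284, 1532, 192]; [1532, 192, 26]; [192, 26, 7]]·[a, b, c]ᵀ = [16840, 1988, 262]ᵀ.
Row-reducing yields a = 19735/20692, b = 50711/20692, c = 3201/1478.

a = 0.95, b = 2.45, c = 2.17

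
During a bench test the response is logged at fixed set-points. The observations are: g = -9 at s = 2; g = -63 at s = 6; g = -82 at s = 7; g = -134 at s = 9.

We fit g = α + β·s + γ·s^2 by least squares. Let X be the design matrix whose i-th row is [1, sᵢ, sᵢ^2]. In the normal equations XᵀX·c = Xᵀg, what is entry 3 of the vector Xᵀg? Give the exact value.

Entry 3 ↔ basis s^2, so (Xᵀg)_{3} = Σᵢ (s^2)·gᵢ = (4)·(-9) + (36)·(-63) + (49)·(-82) + (81)·(-134) = -17176.

-17176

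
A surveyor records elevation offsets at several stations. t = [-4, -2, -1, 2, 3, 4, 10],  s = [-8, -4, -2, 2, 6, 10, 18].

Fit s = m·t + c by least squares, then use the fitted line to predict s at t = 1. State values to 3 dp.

ŝ = 1.784

Forming MᵀM = [[150, 12]; [12, 7]] and Mᵀs = [284, 22]ᵀ gives MᵀM·[m, c]ᵀ = Mᵀs.
Determinant 150·7 − 12² = 906.
m = (284·7 − 12·22)/906 = 862/453; c = (150·22 − 12·284)/906 = -18/151.
At t = 1: ŝ = (862/453)·(1) + (-18/151)·(1) = 808/453.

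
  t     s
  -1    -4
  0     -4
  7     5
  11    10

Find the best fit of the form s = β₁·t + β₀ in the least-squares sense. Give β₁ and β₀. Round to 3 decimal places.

From the data, Σt·t = 171, Σt = 17, Σ1 = 4.
And Σt·s = 149, Σs = 7.
So MᵀM·[β₁, β₀]ᵀ = Mᵀs: [[171, 17]; [17, 4]]·[β₁, β₀]ᵀ = [149, 7]ᵀ.
Determinant 171·4 − 17² = 395.
β₁ = (149·4 − 17·7)/395 = 477/395; β₀ = (171·7 − 17·149)/395 = -1336/395.

β₁ = 1.208, β₀ = -3.382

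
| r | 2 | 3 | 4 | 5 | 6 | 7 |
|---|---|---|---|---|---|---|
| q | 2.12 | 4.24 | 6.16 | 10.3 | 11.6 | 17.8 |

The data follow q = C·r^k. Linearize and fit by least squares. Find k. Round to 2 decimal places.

Let Y = ln q. Fitting Y = k·ln r + ln C by least squares:
Σln r = 8.5252, Σ(ln r)² = 13.1965, Σln q = 11.6764, Σln r·ln q = 18.3760.
Normal system: [[13.1965, 8.5252]; [8.5252, 6]]·[k, ln C]ᵀ = [18.3760, 11.6764]ᵀ.
Slope k = (n·Σln r·ln q − Σln r·Σln q)/(n·Σ(ln r)² − (Σln r)²) = (6·18.3760 − 8.5252·11.6764)/6.5005 = 1.64797; ln C = (Σln q − k·Σln r)/n = -0.39546.

k = 1.65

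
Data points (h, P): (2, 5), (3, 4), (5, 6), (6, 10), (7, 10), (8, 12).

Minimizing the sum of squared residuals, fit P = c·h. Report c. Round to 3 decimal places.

The normal equations are: 187·c = 278.
c = 278/187 = 1.48663.

c = 1.487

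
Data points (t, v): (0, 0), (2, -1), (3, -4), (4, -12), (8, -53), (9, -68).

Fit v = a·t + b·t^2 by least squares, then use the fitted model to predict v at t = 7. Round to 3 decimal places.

Entries of XᵀX: Σt·t = 174, Σt·t^2 = 1340, Σt^2·t^2 = 11010.
And Σt·v = -1098, Σt^2·v = -9132.
XᵀX·[a, b]ᵀ = Xᵀv becomes [[174, 1340]; [1340, 11010]]·[a, b]ᵀ = [-1098, -9132]ᵀ.
Determinant 174·11010 − 1340² = 120140.
a = ((-1098)·11010 − 1340·(-9132))/120140 = 7395/6007; b = (174·(-9132) − 1340·(-1098))/120140 = -29412/30035.
At t = 7: v̂ = (7395/6007)·(7) + (-29412/30035)·(49) = -1182363/30035.

v̂ = -39.366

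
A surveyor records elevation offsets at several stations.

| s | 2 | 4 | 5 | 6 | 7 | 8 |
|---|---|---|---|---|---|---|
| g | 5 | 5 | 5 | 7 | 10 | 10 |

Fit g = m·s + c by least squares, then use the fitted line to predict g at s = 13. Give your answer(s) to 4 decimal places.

ĝ = 14.5571

The normal equations are: 194·m + 32·c = 247;  32·m + 6·c = 42.
(Σs·s = 194, Σs = 32, Σ1 = 6, Σs·g = 247, Σg = 42.)
Determinant 194·6 − 32² = 140.
m = (247·6 − 32·42)/140 = 69/70; c = (194·42 − 32·247)/140 = 61/35.
At s = 13: ĝ = (69/70)·(13) + (61/35)·(1) = 1019/70.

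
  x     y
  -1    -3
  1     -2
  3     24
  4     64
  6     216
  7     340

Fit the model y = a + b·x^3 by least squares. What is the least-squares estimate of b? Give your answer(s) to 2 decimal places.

b = 1.00

From the data, Σ1 = 6, Σx^3 = 650, Σx^3·x^3 = 169132.
And Σy = 639, Σx^3·y = 168021.
Determinant 6·169132 − 650² = 592292.
a = (639·169132 − 650·168021)/592292 = -569151/296146; b = (6·168021 − 650·639)/592292 = 148194/148073.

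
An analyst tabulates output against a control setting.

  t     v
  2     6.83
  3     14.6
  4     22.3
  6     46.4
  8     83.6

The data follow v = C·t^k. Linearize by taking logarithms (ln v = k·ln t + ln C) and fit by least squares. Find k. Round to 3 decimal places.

k = 1.779

With ln vᵢ as the transformed response and ln tᵢ as the regressor:
Σln t = 7.0493, Σ(ln t)² = 11.1437, Σln v = 15.9703, Σln t·ln v = 24.6603.
Normal system: [[11.1437, 7.0493]; [7.0493, 5]]·[k, ln C]ᵀ = [24.6603, 15.9703]ᵀ.
Δ = 11.1437·5 − (7.0493)² = 6.0265; k = (24.6603·5 − 7.0493·15.9703)/6.0265 = 1.77927, ln C = (11.1437·15.9703 − 7.0493·24.6603)/6.0265 = 0.68555.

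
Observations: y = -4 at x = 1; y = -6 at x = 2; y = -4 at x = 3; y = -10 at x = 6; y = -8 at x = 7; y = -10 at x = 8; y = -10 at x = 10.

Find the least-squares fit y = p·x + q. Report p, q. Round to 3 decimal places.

p = -0.729, q = -3.576

From the data, Σx·x = 263, Σx = 37, Σ1 = 7.
And Σx·y = -324, Σy = -52.
So AᵀA·[p, q]ᵀ = Aᵀy: [[263, 37]; [37, 7]]·[p, q]ᵀ = [-324, -52]ᵀ.
Eliminating q: 7·(row 1) − 37·(row 2) gives 472·p = 7·(-324) − 37·(-52) = -344, so p = -43/59.
Then q = ((-52) − 37·(-43/59))/7 = -211/59.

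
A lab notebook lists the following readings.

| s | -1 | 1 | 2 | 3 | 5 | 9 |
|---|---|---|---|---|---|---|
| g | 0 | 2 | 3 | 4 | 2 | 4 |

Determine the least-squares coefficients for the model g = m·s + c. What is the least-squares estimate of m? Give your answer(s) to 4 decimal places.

m = 0.3041

Entries of MᵀM: Σs·s = 121, Σs = 19, Σ1 = 6.
And Σs·g = 66, Σg = 15.
So MᵀM·[m, c]ᵀ = Mᵀg: [[121, 19]; [19, 6]]·[m, c]ᵀ = [66, 15]ᵀ.
Eliminating c: 6·(row 1) − 19·(row 2) gives 365·m = 6·66 − 19·15 = 111, so m = 111/365.
Then c = (15 − 19·(111/365))/6 = 561/365.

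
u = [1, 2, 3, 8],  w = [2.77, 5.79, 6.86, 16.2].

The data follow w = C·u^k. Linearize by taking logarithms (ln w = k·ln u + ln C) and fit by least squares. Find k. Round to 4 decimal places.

k = 0.8298

Let Y = ln w. Fitting Y = k·ln u + ln C by least squares:
Sums: Σln u = 3.8712, Σ(ln u)² = 6.0115, Σln w = 7.4857, Σln u·ln w = 9.1241.
Normal system: [[6.0115, 3.8712]; [3.8712, 4]]·[k, ln C]ᵀ = [9.1241, 7.4857]ᵀ.
Slope k = (n·Σln u·ln w − Σln u·Σln w)/(n·Σ(ln u)² − (Σln u)²) = (4·9.1241 − 3.8712·7.4857)/9.0597 = 0.82981; ln C = (Σln w − k·Σln u)/n = 1.06833.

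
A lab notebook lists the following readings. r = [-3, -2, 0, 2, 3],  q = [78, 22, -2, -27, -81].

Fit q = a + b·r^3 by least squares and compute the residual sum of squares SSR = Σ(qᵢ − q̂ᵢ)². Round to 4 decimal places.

SSR = 2.6400

Normal-equation sums: Σ1 = 5, Σr^3 = 0, Σr^3·r^3 = 1586.
For Aᵀq: Σq = -10, Σr^3·q = -4685.
So AᵀA·[a, b]ᵀ = Aᵀq: [[5, 0]; [0, 1586]]·[a, b]ᵀ = [-10, -4685]ᵀ.
det = 5·1586 − 0² = 7930.
a = ((-10)·1586 − 0·(-4685))/7930 = -2; b = (5·(-4685) − 0·(-10))/7930 = -4685/1586.
Residuals: 385/1586, 292/793, 0, -1085/793, 1201/1586; SSR = 4187/1586.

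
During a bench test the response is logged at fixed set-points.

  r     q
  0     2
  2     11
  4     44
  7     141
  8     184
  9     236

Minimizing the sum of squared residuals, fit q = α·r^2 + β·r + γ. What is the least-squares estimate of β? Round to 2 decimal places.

From the data, Σr^2·r^2 = 13330, Σr^2·r = 1656, Σr^2 = 214, Σr·r = 214, Σr = 30, Σ1 = 6.
Right-hand side: Σr^2·q = 38549, Σr·q = 4781, Σq = 618.
XᵀX·[α, β, γ]ᵀ = Xᵀq becomes [[13330, 1656, 214]; [1656, 214, 30]; [214, 30, 6]]·[α, β, γ]ᵀ = [38549, 4781, 618]ᵀ.
Row-reducing yields α = 98283/31850, β = -58367/31850, γ = 33479/15925.

β = -1.83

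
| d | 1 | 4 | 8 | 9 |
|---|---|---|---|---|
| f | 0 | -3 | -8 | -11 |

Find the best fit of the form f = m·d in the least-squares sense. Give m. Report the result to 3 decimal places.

The normal system MᵀM·[m]ᵀ = Mᵀf is [[162]]·[m]ᵀ = [-175]ᵀ.
Hence m = -175 / 162 ≈ -1.08025.

m = -1.080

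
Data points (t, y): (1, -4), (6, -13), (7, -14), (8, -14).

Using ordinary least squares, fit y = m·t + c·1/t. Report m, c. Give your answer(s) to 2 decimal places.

m = -1.89, c = -2.23

Entries of XᵀX: Σt·t = 150, Σt·1/t = 4, Σ1/t·1/t = 30025/28224.
And Σt·y = -292, Σ1/t·y = -119/12.
So XᵀX·[m, c]ᵀ = Xᵀy: [[150, 4]; [4, 30025/28224]]·[m, c]ᵀ = [-292, -119/12]ᵀ.
Eliminating c: (30025/28224)·(row 1) − 4·(row 2) gives (675361/4704)·m = (30025/28224)·(-292) − 4·(-119/12) = -1911937/7056, so m = -3823874/2026083.
Then c = ((-119/12) − 4·(-3823874/2026083))/(30025/28224) = -1502928/675361.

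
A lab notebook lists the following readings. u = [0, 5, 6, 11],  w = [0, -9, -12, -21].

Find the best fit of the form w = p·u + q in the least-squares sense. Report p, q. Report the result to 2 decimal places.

p = -1.92, q = 0.05

With design matrix A, AᵀA = [[182, 22]; [22, 4]] and Aᵀw = [-348, -42]ᵀ.
Determinant 182·4 − 22² = 244.
p = ((-348)·4 − 22·(-42))/244 = -117/61; q = (182·(-42) − 22·(-348))/244 = 3/61.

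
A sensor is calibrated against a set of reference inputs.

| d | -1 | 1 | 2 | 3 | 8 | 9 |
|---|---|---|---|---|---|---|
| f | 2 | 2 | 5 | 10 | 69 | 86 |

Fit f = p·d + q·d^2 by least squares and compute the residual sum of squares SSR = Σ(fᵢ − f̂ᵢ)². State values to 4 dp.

The normal system AᵀA·[p, q]ᵀ = Aᵀf is [[160, 1276]; [1276, 10756]]·[p, q]ᵀ = [1366, 11496]ᵀ.
Eliminating q: 10756·(row 1) − 1276·(row 2) gives 92784·p = 10756·1366 − 1276·11496 = 23800, so p = 2975/11598.
Then q = (11496 − 1276·(2975/11598))/10756 = 12043/11598.
Residuals: 7064/5799, 1363/1933, 1934/5799, -222/1933, 2855/5799, -805/1933; SSR = 14621/5799.

SSR = 2.5213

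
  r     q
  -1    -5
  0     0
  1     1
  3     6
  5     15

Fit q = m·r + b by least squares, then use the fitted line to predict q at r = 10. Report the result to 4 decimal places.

The normal equations are: 36·m + 8·b = 99;  8·m + 5·b = 17.
(Σr·r = 36, Σr = 8, Σ1 = 5, Σr·q = 99, Σq = 17.)
Eliminating b: 5·(row 1) − 8·(row 2) gives 116·m = 5·99 − 8·17 = 359, so m = 359/116.
Then b = (17 − 8·(359/116))/5 = -45/29.
At r = 10: q̂ = (359/116)·(10) + (-45/29)·(1) = 1705/58.

q̂ = 29.3966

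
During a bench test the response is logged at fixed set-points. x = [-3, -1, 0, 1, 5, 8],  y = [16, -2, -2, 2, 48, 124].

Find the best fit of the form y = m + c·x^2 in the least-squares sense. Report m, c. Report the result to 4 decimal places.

m = -1.8304, c = 1.9698

With design matrix M, MᵀM = [[6, 100]; [100, 4804]] and Mᵀy = [186, 9280]ᵀ.
det = 6·4804 − 100² = 18824.
m = (186·4804 − 100·9280)/18824 = -4307/2353; c = (6·9280 − 100·186)/18824 = 4635/2353.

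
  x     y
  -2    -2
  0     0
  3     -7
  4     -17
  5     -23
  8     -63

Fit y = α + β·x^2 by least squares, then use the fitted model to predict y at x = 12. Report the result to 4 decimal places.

ŷ = -142.7291

Entries of AᵀA: Σ1 = 6, Σx^2 = 118, Σx^2·x^2 = 5074.
For Aᵀy: Σy = -112, Σx^2·y = -4950.
Determinant 6·5074 − 118² = 16520.
α = ((-112)·5074 − 118·(-4950))/16520 = 67/70; β = (6·(-4950) − 118·(-112))/16520 = -4121/4130.
At x = 12: ŷ = (67/70)·(1) + (-4121/4130)·(144) = -589471/4130.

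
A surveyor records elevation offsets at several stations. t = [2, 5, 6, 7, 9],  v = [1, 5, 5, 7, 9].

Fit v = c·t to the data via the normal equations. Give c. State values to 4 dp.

Forming XᵀX = [[195]] and Xᵀv = [187]ᵀ gives XᵀX·[c]ᵀ = Xᵀv.
c = 187/195 = 0.958974.

c = 0.9590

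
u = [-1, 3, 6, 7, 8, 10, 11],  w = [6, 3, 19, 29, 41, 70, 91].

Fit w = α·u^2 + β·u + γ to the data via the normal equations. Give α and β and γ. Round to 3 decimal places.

Compute the Gram sums: Σu^2·u^2 = 32516, Σu^2·u = 3428, Σu^2 = 380, Σu·u = 380, Σu = 44, Σ1 = 7.
For Mᵀw: Σu^2·w = 22773, Σu·w = 2349, Σw = 259.
Inverting the 3×3 Gram matrix, [α, β, γ]ᵀ = [44259/43484, -35416/10871, 24184/10871]ᵀ.

α = 1.018, β = -3.258, γ = 2.225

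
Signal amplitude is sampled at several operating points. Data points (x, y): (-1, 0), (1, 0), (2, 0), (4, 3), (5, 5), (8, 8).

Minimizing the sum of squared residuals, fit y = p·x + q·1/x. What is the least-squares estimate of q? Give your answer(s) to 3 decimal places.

q = -1.326

AᵀA·[p, q]ᵀ = Aᵀy reads: 111·p + 6·q = 101;  6·p + (3789/1600)·q = 11/4.
Δ = 111·(3789/1600) − 6² = 362979/1600.
p = (101·(3789/1600) − 6·(11/4))/(362979/1600) = 118763/120993; q = (111·(11/4) − 6·101)/(362979/1600) = -160400/120993.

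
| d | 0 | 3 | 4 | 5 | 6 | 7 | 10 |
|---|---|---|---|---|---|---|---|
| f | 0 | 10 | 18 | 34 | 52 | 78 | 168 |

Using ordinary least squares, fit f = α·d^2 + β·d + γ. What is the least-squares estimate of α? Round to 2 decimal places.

MᵀM·[α, β, γ]ᵀ = Mᵀf reads: 14659·α + 1775·β + 235·γ = 23722;  1775·α + 235·β + 35·γ = 2810;  235·α + 35·β + 7·γ = 360.
(Σd^2·d^2 = 14659, Σd^2·d = 1775, Σd^2 = 235, Σd·d = 235, Σd = 35, Σ1 = 7, Σd^2·f = 23722, Σd·f = 2810, Σf = 360.)
Inverting the 3×3 Gram matrix, [α, β, γ]ᵀ = [5377/2694, -2807/898, 70/1347]ᵀ.

α = 2.00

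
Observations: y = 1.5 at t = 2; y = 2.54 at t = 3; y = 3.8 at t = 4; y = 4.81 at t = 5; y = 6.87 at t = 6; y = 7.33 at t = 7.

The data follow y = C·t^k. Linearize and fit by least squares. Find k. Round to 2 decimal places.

k = 1.31

Linearized form: ln y = k·ln t + ln C. From the 6 transformed points,
AᵀA = [[13.1965, 8.5252]; [8.5252, 6]], rhs = [13.0130, 8.1625]ᵀ  (here Σln t = 8.5252, Σ(ln t)² = 13.1965, Σln y = 8.1625, Σln t·ln y = 13.0130).
Solving (det = 6.5005): k = 1.30631, ln C = -0.49568.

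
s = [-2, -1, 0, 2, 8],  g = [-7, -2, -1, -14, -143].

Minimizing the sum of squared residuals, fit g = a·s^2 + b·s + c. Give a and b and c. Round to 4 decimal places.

Entries of AᵀA: Σs^2·s^2 = 4129, Σs^2·s = 511, Σs^2 = 73, Σs·s = 73, Σs = 7, Σ1 = 5.
And Σs^2·g = -9238, Σs·g = -1156, Σg = -167.
So AᵀA·[a, b, c]ᵀ = Aᵀg: [[4129, 511, 73]; [511, 73, 7]; [73, 7, 5]]·[a, b, c]ᵀ = [-9238, -1156, -167]ᵀ.
Solving the 3×3 system (Gaussian elimination) gives a = -785/394, b = -1343/788, c = -1517/788.

a = -1.9924, b = -1.7043, c = -1.9251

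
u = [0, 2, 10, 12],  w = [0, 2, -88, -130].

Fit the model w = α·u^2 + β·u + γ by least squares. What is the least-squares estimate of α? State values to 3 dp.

Forming XᵀX = [[30752, 2736, 248]; [2736, 248, 24]; [248, 24, 4]] and Xᵀw = [-27512, -2436, -216]ᵀ gives XᵀX·[α, β, γ]ᵀ = Xᵀw.
Row-reducing yields α = -11/10, β = 291/130, γ = 10/13.

α = -1.100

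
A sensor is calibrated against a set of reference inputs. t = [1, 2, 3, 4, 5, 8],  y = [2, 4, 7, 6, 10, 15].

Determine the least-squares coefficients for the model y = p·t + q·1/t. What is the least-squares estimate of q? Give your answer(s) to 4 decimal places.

q = 0.3092

Compute the Gram sums: Σt·t = 119, Σt·1/t = 6, Σ1/t·1/t = 21301/14400.
Right-hand side: Σt·y = 225, Σ1/t·y = 281/24.
XᵀX·[p, q]ᵀ = Xᵀy becomes [[119, 6]; [6, 21301/14400]]·[p, q]ᵀ = [225, 281/24]ᵀ.
Δ = 119·(21301/14400) − 6² = 2016419/14400.
p = (225·(21301/14400) − 6·(281/24))/(2016419/14400) = 3781125/2016419; q = (119·(281/24) − 6·225)/(2016419/14400) = 623400/2016419.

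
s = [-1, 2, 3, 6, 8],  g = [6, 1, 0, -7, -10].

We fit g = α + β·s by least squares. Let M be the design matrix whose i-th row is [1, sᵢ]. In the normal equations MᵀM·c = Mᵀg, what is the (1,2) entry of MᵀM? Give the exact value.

Row 1 ↔ basis 1, column 2 ↔ basis s, so (MᵀM)_{1,2} = Σᵢ s = (1)·(-1) + (1)·(2) + (1)·(3) + (1)·(6) + (1)·(8) = 18.

18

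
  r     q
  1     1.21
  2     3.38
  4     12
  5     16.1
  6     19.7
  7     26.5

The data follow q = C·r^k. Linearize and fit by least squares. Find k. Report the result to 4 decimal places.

Let Y = ln q. Fitting Y = k·ln r + ln C by least squares:
AᵀA = [[11.9895, 7.4265]; [7.4265, 6]], rhs = [20.4789, 12.9300]ᵀ  (here Σln r = 7.4265, Σ(ln r)² = 11.9895, Σln q = 12.9300, Σln r·ln q = 20.4789).
Solving (det = 16.7835): k = 1.59968, ln C = 0.17498.

k = 1.5997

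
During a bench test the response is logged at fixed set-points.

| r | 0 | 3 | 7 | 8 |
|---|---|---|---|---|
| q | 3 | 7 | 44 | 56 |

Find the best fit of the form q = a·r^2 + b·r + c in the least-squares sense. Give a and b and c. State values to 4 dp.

From the data, Σr^2·r^2 = 6578, Σr^2·r = 882, Σr^2 = 122, Σr·r = 122, Σr = 18, Σ1 = 4.
And Σr^2·q = 5803, Σr·q = 777, Σq = 110.
AᵀA·[a, b, c]ᵀ = Aᵀq becomes [[6578, 882, 122]; [882, 122, 18]; [122, 18, 4]]·[a, b, c]ᵀ = [5803, 777, 110]ᵀ.
Solving the 3×3 system (Gaussian elimination) gives a = 3231/3124, b = -4755/3124, c = 4381/1562.

a = 1.0343, b = -1.5221, c = 2.8047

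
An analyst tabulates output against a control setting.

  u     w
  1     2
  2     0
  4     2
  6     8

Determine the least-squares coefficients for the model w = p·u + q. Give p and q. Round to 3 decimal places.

Compute the Gram sums: Σu·u = 57, Σu = 13, Σ1 = 4.
For Aᵀw: Σu·w = 58, Σw = 12.
Normal equations: [[57, 13]; [13, 4]]·[p, q]ᵀ = [58, 12]ᵀ.
det = 57·4 − 13² = 59.
p = (58·4 − 13·12)/59 = 76/59; q = (57·12 − 13·58)/59 = -70/59.

p = 1.288, q = -1.186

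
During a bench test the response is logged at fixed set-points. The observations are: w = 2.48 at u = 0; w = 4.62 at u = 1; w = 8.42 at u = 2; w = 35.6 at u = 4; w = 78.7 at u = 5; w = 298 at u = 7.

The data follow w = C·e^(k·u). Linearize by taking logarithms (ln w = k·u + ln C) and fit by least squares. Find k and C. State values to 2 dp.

Linearized form: ln w = k·u + ln C. From the 6 transformed points,
Σu = 19.0000, Σ(u)² = 95.0000, Σln w = 18.2043, Σu·ln w = 81.7889.
Equations: 95.0000·k + 19.0000·ln C = 81.7889;  19.0000·k + 6·ln C = 18.2043.
Δ = 95.0000·6 − (19.0000)² = 209.0000; k = (81.7889·6 − 19.0000·18.2043)/209.0000 = 0.69307, ln C = (95.0000·18.2043 − 19.0000·81.7889)/209.0000 = 0.83935, so C = exp(0.83935) = 2.31486.

k = 0.69, C = 2.31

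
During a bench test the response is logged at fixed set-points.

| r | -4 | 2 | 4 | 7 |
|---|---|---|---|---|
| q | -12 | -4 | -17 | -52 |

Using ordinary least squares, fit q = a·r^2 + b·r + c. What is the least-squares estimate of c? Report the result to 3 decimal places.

c = 1.378

Compute the Gram sums: Σr^2·r^2 = 2929, Σr^2·r = 351, Σr^2 = 85, Σr·r = 85, Σr = 9, Σ1 = 4.
Right-hand side: Σr^2·q = -3028, Σr·q = -392, Σq = -85.
XᵀX·[a, b, c]ᵀ = Xᵀq becomes [[2929, 351, 85]; [351, 85, 9]; [85, 9, 4]]·[a, b, c]ᵀ = [-3028, -392, -85]ᵀ.
Solving the 3×3 system (Gaussian elimination) gives a = -10453/10484, b = -6715/10484, c = 7225/5242.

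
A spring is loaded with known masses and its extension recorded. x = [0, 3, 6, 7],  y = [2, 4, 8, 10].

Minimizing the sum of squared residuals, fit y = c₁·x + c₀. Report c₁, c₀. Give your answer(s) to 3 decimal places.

c₁ = 1.133, c₀ = 1.467

The normal system AᵀA·[c₁, c₀]ᵀ = Aᵀy is [[94, 16]; [16, 4]]·[c₁, c₀]ᵀ = [130, 24]ᵀ.
Eliminating c₀: 4·(row 1) − 16·(row 2) gives 120·c₁ = 4·130 − 16·24 = 136, so c₁ = 17/15.
Then c₀ = (24 − 16·(17/15))/4 = 22/15.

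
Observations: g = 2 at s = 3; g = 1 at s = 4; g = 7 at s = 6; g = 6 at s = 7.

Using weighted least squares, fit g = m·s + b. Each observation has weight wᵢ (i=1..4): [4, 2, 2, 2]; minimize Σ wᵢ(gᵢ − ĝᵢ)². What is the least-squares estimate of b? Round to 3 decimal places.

b = -2.394

Sums needed: Σwᵢ·s·s = 238, Σwᵢ·s = 46, Σwᵢ·1 = 10.
For AᵀWg: Σwᵢ·s·g = 200, Σwᵢ·g = 36.
Normal equations: [[238, 46]; [46, 10]]·[m, b]ᵀ = [200, 36]ᵀ.
Determinant 238·10 − 46² = 264.
m = (200·10 − 46·36)/264 = 43/33; b = (238·36 − 46·200)/264 = -79/33.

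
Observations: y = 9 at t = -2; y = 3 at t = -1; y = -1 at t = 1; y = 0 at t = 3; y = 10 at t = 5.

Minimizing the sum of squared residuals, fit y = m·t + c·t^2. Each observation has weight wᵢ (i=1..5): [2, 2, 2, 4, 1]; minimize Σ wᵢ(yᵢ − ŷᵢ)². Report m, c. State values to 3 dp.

Entries of AᵀWA: Σwᵢ·t·t = 73, Σwᵢ·t·t^2 = 217, Σwᵢ·t^2·t^2 = 985.
And Σwᵢ·t·y = 6, Σwᵢ·t^2·y = 326.
AᵀWA·[m, c]ᵀ = AᵀWy becomes [[73, 217]; [217, 985]]·[m, c]ᵀ = [6, 326]ᵀ.
Determinant 73·985 − 217² = 24816.
m = (6·985 − 217·326)/24816 = -4052/1551; c = (73·326 − 217·6)/24816 = 1406/1551.

m = -2.613, c = 0.907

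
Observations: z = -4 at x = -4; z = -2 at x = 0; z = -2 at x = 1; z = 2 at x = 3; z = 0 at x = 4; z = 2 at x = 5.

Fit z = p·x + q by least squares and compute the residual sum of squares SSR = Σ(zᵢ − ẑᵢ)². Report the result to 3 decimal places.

Compute the Gram sums: Σx·x = 67, Σx = 9, Σ1 = 6.
And Σx·z = 30, Σz = -4.
det = 67·6 − 9² = 321.
p = (30·6 − 9·(-4))/321 = 72/107; q = (67·(-4) − 9·30)/321 = -538/321.
Residuals: 118/321, -104/321, -320/321, 532/321, -326/321, 100/321; SSR = 1640/321.

SSR = 5.109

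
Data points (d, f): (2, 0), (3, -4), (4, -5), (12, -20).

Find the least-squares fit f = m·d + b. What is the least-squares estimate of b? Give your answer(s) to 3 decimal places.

b = 2.769

From the data, Σd·d = 173, Σd = 21, Σ1 = 4.
For Mᵀf: Σd·f = -272, Σf = -29.
Normal equations: [[173, 21]; [21, 4]]·[m, b]ᵀ = [-272, -29]ᵀ.
Δ = 173·4 − 21² = 251.
m = ((-272)·4 − 21·(-29))/251 = -479/251; b = (173·(-29) − 21·(-272))/251 = 695/251.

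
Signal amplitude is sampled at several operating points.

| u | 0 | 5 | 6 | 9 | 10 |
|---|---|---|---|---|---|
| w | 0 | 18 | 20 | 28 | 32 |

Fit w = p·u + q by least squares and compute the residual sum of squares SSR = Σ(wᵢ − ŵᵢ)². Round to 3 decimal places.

SSR = 4.168

Entries of AᵀA: Σu·u = 242, Σu = 30, Σ1 = 5.
Moment sums: Σu·w = 782, Σw = 98.
Eliminating q: 5·(row 1) − 30·(row 2) gives 310·p = 5·782 − 30·98 = 970, so p = 97/31.
Then q = (98 − 30·(97/31))/5 = 128/155.
Residuals: -128/155, 237/155, 2/5, -153/155, -18/155; SSR = 646/155.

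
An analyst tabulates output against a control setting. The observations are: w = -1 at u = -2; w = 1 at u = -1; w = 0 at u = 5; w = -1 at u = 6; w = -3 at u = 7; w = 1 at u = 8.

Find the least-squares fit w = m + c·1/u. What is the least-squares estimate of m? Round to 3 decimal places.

The normal system AᵀA·[m, c]ᵀ = Aᵀw is [[6, -727/840]; [-727/840, 955249/705600]]·[m, c]ᵀ = [-3, -163/168]ᵀ.
det = 6·(955249/705600) − (-727/840)² = 1040593/141120.
m = ((-3)·(955249/705600) − (-727/840)·(-163/168))/(1040593/141120) = -3458252/5202965; c = (6·(-163/168) − (-727/840)·(-3))/(1040593/141120) = -1187928/1040593.

m = -0.665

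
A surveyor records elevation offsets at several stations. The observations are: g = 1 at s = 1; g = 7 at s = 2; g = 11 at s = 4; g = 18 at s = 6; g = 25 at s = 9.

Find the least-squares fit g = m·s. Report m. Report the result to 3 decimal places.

The normal system XᵀX·[m]ᵀ = Xᵀg is [[138]]·[m]ᵀ = [392]ᵀ.
m = 392/138 = 2.84058.

m = 2.841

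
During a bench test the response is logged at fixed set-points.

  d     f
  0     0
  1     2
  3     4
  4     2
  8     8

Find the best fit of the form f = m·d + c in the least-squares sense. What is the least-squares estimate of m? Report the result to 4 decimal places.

m = 0.8969

Forming AᵀA = [[90, 16]; [16, 5]] and Aᵀf = [86, 16]ᵀ gives AᵀA·[m, c]ᵀ = Aᵀf.
Δ = 90·5 − 16² = 194.
m = (86·5 − 16·16)/194 = 87/97; c = (90·16 − 16·86)/194 = 32/97.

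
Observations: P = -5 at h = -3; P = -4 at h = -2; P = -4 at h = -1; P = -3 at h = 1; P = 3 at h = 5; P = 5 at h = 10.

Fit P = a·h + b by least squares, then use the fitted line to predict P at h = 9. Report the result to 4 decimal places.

P̂ = 4.7514

XᵀX·[a, b]ᵀ = XᵀP reads: 140·a + 10·b = 89;  10·a + 6·b = -8.
det = 140·6 − 10² = 740.
a = (89·6 − 10·(-8))/740 = 307/370; b = (140·(-8) − 10·89)/740 = -201/74.
At h = 9: P̂ = (307/370)·(9) + (-201/74)·(1) = 879/185.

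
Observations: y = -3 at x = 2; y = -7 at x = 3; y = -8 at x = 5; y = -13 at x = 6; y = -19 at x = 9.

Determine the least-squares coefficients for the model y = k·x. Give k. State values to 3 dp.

k = -2.039

Setting ∂/∂k … = 0 gives: 155·k = -316.
(Σx·x = 155, Σx·y = -316.)
k = (-316)/155 = -2.03871.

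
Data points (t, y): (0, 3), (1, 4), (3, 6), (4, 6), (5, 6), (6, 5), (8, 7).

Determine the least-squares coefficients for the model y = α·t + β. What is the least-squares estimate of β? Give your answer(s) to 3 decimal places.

β = 3.698

Entries of AᵀA: Σt·t = 151, Σt = 27, Σ1 = 7.
And Σt·y = 162, Σy = 37.
Determinant 151·7 − 27² = 328.
α = (162·7 − 27·37)/328 = 135/328; β = (151·37 − 27·162)/328 = 1213/328.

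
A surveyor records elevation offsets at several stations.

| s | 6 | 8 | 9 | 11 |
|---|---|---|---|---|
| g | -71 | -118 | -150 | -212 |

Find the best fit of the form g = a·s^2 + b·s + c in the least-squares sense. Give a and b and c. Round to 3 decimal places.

The normal equations are: 26594·a + 2788·b + 302·c = -47910;  2788·a + 302·b + 34·c = -5052;  302·a + 34·b + 4·c = -551.
Row-reducing yields a = -5/4, b = -369/52, c = 881/52.

a = -1.250, b = -7.096, c = 16.942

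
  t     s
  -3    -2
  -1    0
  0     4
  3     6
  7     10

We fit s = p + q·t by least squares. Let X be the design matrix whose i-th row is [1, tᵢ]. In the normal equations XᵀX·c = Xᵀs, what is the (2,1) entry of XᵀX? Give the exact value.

6

Row 2 ↔ basis t, column 1 ↔ basis 1, so (XᵀX)_{2,1} = Σᵢ t = (-3)·(1) + (-1)·(1) + (0)·(1) + (3)·(1) + (7)·(1) = 6.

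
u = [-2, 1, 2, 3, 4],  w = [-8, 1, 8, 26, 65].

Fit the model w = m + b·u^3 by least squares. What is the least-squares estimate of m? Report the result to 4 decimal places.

m = -0.2088

From the data, Σ1 = 5, Σu^3 = 92, Σu^3·u^3 = 4954.
For Xᵀw: Σw = 92, Σu^3·w = 4991.
So XᵀX·[m, b]ᵀ = Xᵀw: [[5, 92]; [92, 4954]]·[m, b]ᵀ = [92, 4991]ᵀ.
det = 5·4954 − 92² = 16306.
m = (92·4954 − 92·4991)/16306 = -1702/8153; b = (5·4991 − 92·92)/16306 = 16491/16306.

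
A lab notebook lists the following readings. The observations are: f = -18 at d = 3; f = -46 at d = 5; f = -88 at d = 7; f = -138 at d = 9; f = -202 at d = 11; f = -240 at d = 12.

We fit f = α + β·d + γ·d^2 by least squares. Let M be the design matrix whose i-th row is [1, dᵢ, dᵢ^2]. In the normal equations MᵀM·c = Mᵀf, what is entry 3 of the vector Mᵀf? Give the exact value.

-75804

Entry 3 ↔ basis d^2, so (Mᵀf)_{3} = Σᵢ (d^2)·fᵢ = (9)·(-18) + (25)·(-46) + (49)·(-88) + (81)·(-138) + (121)·(-202) + (144)·(-240) = -75804.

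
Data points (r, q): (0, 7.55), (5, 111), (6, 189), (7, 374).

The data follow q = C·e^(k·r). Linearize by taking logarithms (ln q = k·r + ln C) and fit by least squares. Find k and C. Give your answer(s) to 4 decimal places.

Let Y = ln q. Fitting Y = k·r + ln C by least squares:
AᵀA = [[110.0000, 18.0000]; [18.0000, 4]], rhs = [96.4679, 17.8971]ᵀ  (here Σr = 18.0000, Σ(r)² = 110.0000, Σln q = 17.8971, Σr·ln q = 96.4679).
Slope k = (n·Σr·ln q − Σr·Σln q)/(n·Σ(r)² − (Σr)²) = (4·96.4679 − 18.0000·17.8971)/116.0000 = 0.54935; ln C = (Σln q − k·Σr)/n = 2.00221, so C = exp(2.00221) = 7.40540.

k = 0.5493, C = 7.4054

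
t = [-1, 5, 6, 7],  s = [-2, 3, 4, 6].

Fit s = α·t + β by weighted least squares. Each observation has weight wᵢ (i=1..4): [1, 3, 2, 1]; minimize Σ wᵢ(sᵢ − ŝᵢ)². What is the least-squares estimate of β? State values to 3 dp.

β = -1.324

Normal-equation sums: Σwᵢ·t·t = 197, Σwᵢ·t = 33, Σwᵢ·1 = 7.
Moment sums: Σwᵢ·t·s = 137, Σwᵢ·s = 21.
MᵀWM·[α, β]ᵀ = MᵀWs becomes [[197, 33]; [33, 7]]·[α, β]ᵀ = [137, 21]ᵀ.
Δ = 197·7 − 33² = 290.
α = (137·7 − 33·21)/290 = 133/145; β = (197·21 − 33·137)/290 = -192/145.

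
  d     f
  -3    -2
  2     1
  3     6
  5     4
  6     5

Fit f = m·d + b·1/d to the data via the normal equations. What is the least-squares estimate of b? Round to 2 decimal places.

Sums needed: Σd·d = 83, Σd·1/d = 5, Σ1/d·1/d = 27/50.
For Xᵀf: Σd·f = 76, Σ1/d·f = 24/5.
XᵀX·[m, b]ᵀ = Xᵀf becomes [[83, 5]; [5, 27/50]]·[m, b]ᵀ = [76, 24/5]ᵀ.
Determinant 83·(27/50) − 5² = 991/50.
m = (76·(27/50) − 5·(24/5))/(991/50) = 852/991; b = (83·(24/5) − 5·76)/(991/50) = 920/991.

b = 0.93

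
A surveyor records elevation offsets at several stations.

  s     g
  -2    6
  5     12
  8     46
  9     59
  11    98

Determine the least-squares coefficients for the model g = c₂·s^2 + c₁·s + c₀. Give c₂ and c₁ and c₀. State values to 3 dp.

c₂ = 1.036, c₁ = -2.300, c₀ = -2.683

Forming XᵀX = [[25939, 2689, 295]; [2689, 295, 31]; [295, 31, 5]] and Xᵀg = [19905, 2025, 221]ᵀ gives XᵀX·[c₂, c₁, c₀]ᵀ = Xᵀg.
Inverting the 3×3 Gram matrix, [c₂, c₁, c₀]ᵀ = [59457/57373, -131957/57373, -153943/57373]ᵀ.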